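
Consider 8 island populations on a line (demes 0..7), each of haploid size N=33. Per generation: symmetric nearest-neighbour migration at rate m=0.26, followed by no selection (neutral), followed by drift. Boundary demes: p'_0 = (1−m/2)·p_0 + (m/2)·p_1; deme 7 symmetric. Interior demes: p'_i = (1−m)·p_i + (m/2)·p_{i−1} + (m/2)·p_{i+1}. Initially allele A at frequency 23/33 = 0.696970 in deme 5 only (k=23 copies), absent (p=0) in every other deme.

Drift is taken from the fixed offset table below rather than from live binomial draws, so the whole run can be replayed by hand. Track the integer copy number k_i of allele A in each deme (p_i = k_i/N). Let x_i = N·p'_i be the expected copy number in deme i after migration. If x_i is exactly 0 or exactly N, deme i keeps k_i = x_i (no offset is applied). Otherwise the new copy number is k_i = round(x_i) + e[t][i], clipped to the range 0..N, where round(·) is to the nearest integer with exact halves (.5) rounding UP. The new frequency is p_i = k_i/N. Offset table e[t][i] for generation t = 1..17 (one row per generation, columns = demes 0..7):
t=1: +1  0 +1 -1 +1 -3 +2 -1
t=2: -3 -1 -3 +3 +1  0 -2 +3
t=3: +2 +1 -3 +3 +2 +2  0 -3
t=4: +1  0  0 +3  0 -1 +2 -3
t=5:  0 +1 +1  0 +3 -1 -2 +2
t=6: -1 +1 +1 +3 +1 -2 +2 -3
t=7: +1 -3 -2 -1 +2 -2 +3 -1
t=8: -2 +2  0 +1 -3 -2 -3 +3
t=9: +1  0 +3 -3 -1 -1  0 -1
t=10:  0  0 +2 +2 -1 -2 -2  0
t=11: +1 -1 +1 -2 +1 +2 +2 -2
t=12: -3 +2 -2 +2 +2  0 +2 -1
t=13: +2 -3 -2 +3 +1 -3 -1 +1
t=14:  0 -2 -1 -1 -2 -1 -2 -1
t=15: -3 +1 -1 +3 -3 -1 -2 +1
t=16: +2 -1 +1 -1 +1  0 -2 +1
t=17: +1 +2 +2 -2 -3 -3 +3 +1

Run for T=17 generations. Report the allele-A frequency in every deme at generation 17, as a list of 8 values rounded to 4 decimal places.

t=0: k=[0 0 0 0 0 23 0 0]
t=1: x=[0.0000 0.0000 0.0000 0.0000 2.9900 17.0200 2.9900 0.0000] k=[0 0 0 0 4 14 5 0]
t=2: x=[0.0000 0.0000 0.0000 0.5200 4.7800 11.5300 5.5200 0.6500] k=[0 0 0 4 6 12 4 4]
t=3: x=[0.0000 0.0000 0.5200 3.7400 6.5200 10.1800 5.0400 4.0000] k=[0 0 0 7 9 12 5 1]
t=4: x=[0.0000 0.0000 0.9100 6.3500 9.1300 10.7000 5.3900 1.5200] k=[0 0 1 9 9 10 7 0]
t=5: x=[0.0000 0.1300 1.9100 7.9600 9.1300 9.4800 6.4800 0.9100] k=[0 1 3 8 12 8 4 3]
t=6: x=[0.1300 1.1300 3.3900 7.8700 10.9600 8.0000 4.3900 3.1300] k=[0 2 4 11 12 6 6 0]
t=7: x=[0.2600 2.0000 4.6500 10.2200 11.0900 6.7800 5.2200 0.7800] k=[1 0 3 9 13 5 8 0]
t=8: x=[0.8700 0.5200 3.3900 8.7400 11.4400 6.4300 6.5700 1.0400] k=[0 3 3 10 8 4 4 4]
t=9: x=[0.3900 2.6100 3.9100 8.8300 7.7400 4.5200 4.0000 4.0000] k=[1 3 7 6 7 4 4 3]
t=10: x=[1.2600 3.2600 6.3500 6.2600 6.4800 4.3900 3.8700 3.1300] k=[1 3 8 8 5 2 2 3]
t=11: x=[1.2600 3.3900 7.3500 7.6100 5.0000 2.3900 2.1300 2.8700] k=[2 2 8 6 6 4 4 1]
t=12: x=[2.0000 2.7800 6.9600 6.2600 5.7400 4.2600 3.6100 1.3900] k=[0 5 5 8 8 4 6 0]
t=13: x=[0.6500 4.3500 5.3900 7.6100 7.4800 4.7800 4.9600 0.7800] k=[3 1 3 11 8 2 4 2]
t=14: x=[2.7400 1.5200 3.7800 9.5700 7.6100 3.0400 3.4800 2.2600] k=[3 0 3 9 6 2 1 1]
t=15: x=[2.6100 0.7800 3.3900 7.8300 5.8700 2.3900 1.1300 1.0000] k=[0 2 2 11 3 1 0 2]
t=16: x=[0.2600 1.7400 3.1700 8.7900 3.7800 1.1300 0.3900 1.7400] k=[2 1 4 8 5 1 0 3]
t=17: x=[1.8700 1.5200 4.1300 7.0900 4.8700 1.3900 0.5200 2.6100] k=[3 4 6 5 2 0 4 4]

[0.0909, 0.1212, 0.1818, 0.1515, 0.0606, 0.0000, 0.1212, 0.1212]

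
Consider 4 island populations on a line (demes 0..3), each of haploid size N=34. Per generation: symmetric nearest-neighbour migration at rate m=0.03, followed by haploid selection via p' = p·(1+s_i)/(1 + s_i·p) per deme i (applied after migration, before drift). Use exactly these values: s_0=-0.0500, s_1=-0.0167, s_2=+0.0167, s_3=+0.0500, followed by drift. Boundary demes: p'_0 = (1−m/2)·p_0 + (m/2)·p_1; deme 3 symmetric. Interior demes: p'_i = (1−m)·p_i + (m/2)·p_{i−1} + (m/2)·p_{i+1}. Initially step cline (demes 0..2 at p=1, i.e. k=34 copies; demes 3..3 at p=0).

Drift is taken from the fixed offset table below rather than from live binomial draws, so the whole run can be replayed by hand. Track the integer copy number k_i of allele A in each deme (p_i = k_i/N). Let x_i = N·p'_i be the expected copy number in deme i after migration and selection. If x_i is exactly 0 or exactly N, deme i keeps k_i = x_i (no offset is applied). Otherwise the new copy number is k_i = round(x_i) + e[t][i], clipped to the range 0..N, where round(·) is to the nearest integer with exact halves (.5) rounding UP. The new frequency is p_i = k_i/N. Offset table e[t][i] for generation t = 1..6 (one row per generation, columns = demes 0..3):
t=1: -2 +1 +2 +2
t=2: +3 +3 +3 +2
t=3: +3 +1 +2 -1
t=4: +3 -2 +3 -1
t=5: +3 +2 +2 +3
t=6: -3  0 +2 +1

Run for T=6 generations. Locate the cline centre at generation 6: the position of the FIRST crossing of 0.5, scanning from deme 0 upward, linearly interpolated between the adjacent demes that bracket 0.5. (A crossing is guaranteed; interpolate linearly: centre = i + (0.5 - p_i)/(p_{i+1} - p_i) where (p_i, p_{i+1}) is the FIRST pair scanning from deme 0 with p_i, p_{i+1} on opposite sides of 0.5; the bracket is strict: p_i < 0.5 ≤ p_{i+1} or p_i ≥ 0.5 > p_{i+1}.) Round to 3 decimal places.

t=0: k=[34 34 34 0]
t=1: x=[34.0000 34.0000 33.4983 0.5351] k=[34 34 34 3]
t=2: x=[34.0000 34.0000 33.5425 3.6198] k=[34 34 34 6]
t=3: x=[34.0000 34.0000 33.5868 6.6780] k=[34 34 34 6]
t=4: x=[34.0000 34.0000 33.5868 6.6780] k=[34 34 34 6]
t=5: x=[34.0000 34.0000 33.5868 6.6780] k=[34 34 34 10]
t=6: x=[34.0000 34.0000 33.6459 10.7148] k=[34 34 34 12]

2.773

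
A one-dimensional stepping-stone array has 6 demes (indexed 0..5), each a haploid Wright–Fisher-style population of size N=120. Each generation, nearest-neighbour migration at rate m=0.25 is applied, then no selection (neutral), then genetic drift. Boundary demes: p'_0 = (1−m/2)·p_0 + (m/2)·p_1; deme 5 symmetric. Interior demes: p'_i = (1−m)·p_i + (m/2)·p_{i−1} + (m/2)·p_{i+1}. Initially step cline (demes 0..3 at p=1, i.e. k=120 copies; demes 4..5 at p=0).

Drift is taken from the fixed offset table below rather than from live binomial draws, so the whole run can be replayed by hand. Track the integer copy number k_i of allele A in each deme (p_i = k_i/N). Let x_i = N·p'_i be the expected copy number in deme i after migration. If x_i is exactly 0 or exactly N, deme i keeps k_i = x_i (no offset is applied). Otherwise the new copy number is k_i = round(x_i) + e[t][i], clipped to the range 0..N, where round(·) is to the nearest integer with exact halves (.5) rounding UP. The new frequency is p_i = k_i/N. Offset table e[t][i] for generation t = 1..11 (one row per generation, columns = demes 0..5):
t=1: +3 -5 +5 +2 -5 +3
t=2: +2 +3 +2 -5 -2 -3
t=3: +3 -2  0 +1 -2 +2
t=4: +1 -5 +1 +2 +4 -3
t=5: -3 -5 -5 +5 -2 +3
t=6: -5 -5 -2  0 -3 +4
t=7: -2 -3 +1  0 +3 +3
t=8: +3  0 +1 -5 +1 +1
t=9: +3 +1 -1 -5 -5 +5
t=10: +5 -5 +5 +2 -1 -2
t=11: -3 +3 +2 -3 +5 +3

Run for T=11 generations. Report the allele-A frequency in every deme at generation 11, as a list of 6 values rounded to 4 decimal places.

t=0: k=[120 120 120 120 0 0]
t=1: x=[120.0000 120.0000 120.0000 105.0000 15.0000 0.0000] k=[120 120 120 107 10 0]
t=2: x=[120.0000 120.0000 118.3750 96.5000 20.8750 1.2500] k=[120 120 120 92 19 0]
t=3: x=[120.0000 120.0000 116.5000 86.3750 25.7500 2.3750] k=[120 120 117 87 24 4]
t=4: x=[120.0000 119.6250 113.6250 82.8750 29.3750 6.5000] k=[120 115 115 85 33 4]
t=5: x=[119.3750 115.6250 111.2500 82.2500 35.8750 7.6250] k=[116 111 106 87 34 11]
t=6: x=[115.3750 111.0000 104.2500 82.7500 37.7500 13.8750] k=[110 106 102 83 35 18]
t=7: x=[109.5000 106.0000 100.1250 79.3750 38.8750 20.1250] k=[108 103 101 79 42 23]
t=8: x=[107.3750 103.3750 98.5000 77.1250 44.2500 25.3750] k=[110 103 100 72 45 26]
t=9: x=[109.1250 103.5000 96.8750 72.1250 46.0000 28.3750] k=[112 105 96 67 41 33]
t=10: x=[111.1250 104.7500 93.5000 67.3750 43.2500 34.0000] k=[116 100 99 69 42 32]
t=11: x=[114.0000 101.8750 95.3750 69.3750 44.1250 33.2500] k=[111 105 97 66 49 36]

[0.9250, 0.8750, 0.8083, 0.5500, 0.4083, 0.3000]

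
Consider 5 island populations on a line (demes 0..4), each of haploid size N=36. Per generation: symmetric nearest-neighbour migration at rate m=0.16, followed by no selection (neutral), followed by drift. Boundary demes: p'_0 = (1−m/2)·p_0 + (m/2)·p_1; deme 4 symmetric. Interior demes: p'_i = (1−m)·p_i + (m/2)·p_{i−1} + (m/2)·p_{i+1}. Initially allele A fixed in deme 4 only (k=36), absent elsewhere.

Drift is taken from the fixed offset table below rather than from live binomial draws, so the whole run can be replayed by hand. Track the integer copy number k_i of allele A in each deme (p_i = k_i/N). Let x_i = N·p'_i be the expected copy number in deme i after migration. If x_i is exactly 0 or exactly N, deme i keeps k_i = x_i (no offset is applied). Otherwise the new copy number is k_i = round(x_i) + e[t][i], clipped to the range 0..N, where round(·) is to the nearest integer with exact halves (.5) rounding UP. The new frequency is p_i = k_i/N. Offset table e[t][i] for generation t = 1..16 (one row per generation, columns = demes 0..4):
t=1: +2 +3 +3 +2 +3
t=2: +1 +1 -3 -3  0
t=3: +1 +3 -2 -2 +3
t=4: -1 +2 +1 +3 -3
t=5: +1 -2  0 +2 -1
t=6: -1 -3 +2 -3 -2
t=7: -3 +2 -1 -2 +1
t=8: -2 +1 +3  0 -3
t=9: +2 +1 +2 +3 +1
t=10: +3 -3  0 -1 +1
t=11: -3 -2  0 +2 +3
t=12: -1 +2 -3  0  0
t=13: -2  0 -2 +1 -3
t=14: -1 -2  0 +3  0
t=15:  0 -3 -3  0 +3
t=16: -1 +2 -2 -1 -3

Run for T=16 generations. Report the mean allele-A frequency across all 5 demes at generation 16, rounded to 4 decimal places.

t=0: k=[0 0 0 0 36]
t=1: x=[0.0000 0.0000 0.0000 2.8800 33.1200] k=[0 0 0 5 36]
t=2: x=[0.0000 0.0000 0.4000 7.0800 33.5200] k=[0 0 0 4 34]
t=3: x=[0.0000 0.0000 0.3200 6.0800 31.6000] k=[0 0 0 4 35]
t=4: x=[0.0000 0.0000 0.3200 6.1600 32.5200] k=[0 0 1 9 30]
t=5: x=[0.0000 0.0800 1.5600 10.0400 28.3200] k=[0 0 2 12 27]
t=6: x=[0.0000 0.1600 2.6400 12.4000 25.8000] k=[0 0 5 9 24]
t=7: x=[0.0000 0.4000 4.9200 9.8800 22.8000] k=[0 2 4 8 24]
t=8: x=[0.1600 2.0000 4.1600 8.9600 22.7200] k=[0 3 7 9 20]
t=9: x=[0.2400 3.0800 6.8400 9.7200 19.1200] k=[2 4 9 13 20]
t=10: x=[2.1600 4.2400 8.9200 13.2400 19.4400] k=[5 1 9 12 20]
t=11: x=[4.6800 1.9600 8.6000 12.4000 19.3600] k=[2 0 9 14 22]
t=12: x=[1.8400 0.8800 8.6800 14.2400 21.3600] k=[1 3 6 14 21]
t=13: x=[1.1600 3.0800 6.4000 13.9200 20.4400] k=[0 3 4 15 17]
t=14: x=[0.2400 2.8400 4.8000 14.2800 16.8400] k=[0 1 5 17 17]
t=15: x=[0.0800 1.2400 5.6400 16.0400 17.0000] k=[0 0 3 16 20]
t=16: x=[0.0000 0.2400 3.8000 15.2800 19.6800] k=[0 2 2 14 17]

0.1944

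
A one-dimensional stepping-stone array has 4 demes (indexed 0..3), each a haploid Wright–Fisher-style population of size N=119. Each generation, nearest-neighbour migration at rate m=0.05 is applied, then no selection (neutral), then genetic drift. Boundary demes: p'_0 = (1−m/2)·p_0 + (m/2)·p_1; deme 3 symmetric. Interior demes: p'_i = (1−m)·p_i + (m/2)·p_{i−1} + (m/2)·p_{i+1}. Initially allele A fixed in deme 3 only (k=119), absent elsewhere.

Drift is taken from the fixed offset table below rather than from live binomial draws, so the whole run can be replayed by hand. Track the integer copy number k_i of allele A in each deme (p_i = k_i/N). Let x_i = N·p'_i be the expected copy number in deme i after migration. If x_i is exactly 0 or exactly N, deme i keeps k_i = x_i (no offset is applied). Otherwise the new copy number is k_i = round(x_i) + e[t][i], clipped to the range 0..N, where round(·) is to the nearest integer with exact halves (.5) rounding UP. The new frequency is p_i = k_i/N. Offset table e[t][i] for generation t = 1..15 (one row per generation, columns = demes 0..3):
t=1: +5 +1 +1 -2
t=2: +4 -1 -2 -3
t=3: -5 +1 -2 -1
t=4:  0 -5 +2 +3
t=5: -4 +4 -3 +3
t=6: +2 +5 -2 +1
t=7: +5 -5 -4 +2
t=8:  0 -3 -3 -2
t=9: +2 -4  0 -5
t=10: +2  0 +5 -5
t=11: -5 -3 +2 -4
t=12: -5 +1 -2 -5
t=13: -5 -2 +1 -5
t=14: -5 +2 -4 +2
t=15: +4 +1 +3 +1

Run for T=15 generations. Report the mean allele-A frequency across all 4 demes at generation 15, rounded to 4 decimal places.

0.1996

t=0: k=[0 0 0 119]
t=1: x=[0.0000 0.0000 2.9750 116.0250] k=[0 0 4 114]
t=2: x=[0.0000 0.1000 6.6500 111.2500] k=[0 0 5 108]
t=3: x=[0.0000 0.1250 7.4500 105.4250] k=[0 1 5 104]
t=4: x=[0.0250 1.0750 7.3750 101.5250] k=[0 0 9 105]
t=5: x=[0.0000 0.2250 11.1750 102.6000] k=[0 4 8 106]
t=6: x=[0.1000 4.0000 10.3500 103.5500] k=[2 9 8 105]
t=7: x=[2.1750 8.8000 10.4500 102.5750] k=[7 4 6 105]
t=8: x=[6.9250 4.1250 8.4250 102.5250] k=[7 1 5 101]
t=9: x=[6.8500 1.2500 7.3000 98.6000] k=[9 0 7 94]
t=10: x=[8.7750 0.4000 9.0000 91.8250] k=[11 0 14 87]
t=11: x=[10.7250 0.6250 15.4750 85.1750] k=[6 0 17 81]
t=12: x=[5.8500 0.5750 18.1750 79.4000] k=[1 2 16 74]
t=13: x=[1.0250 2.3250 17.1000 72.5500] k=[0 0 18 68]
t=14: x=[0.0000 0.4500 18.8000 66.7500] k=[0 2 15 69]
t=15: x=[0.0500 2.2750 16.0250 67.6500] k=[4 3 19 69]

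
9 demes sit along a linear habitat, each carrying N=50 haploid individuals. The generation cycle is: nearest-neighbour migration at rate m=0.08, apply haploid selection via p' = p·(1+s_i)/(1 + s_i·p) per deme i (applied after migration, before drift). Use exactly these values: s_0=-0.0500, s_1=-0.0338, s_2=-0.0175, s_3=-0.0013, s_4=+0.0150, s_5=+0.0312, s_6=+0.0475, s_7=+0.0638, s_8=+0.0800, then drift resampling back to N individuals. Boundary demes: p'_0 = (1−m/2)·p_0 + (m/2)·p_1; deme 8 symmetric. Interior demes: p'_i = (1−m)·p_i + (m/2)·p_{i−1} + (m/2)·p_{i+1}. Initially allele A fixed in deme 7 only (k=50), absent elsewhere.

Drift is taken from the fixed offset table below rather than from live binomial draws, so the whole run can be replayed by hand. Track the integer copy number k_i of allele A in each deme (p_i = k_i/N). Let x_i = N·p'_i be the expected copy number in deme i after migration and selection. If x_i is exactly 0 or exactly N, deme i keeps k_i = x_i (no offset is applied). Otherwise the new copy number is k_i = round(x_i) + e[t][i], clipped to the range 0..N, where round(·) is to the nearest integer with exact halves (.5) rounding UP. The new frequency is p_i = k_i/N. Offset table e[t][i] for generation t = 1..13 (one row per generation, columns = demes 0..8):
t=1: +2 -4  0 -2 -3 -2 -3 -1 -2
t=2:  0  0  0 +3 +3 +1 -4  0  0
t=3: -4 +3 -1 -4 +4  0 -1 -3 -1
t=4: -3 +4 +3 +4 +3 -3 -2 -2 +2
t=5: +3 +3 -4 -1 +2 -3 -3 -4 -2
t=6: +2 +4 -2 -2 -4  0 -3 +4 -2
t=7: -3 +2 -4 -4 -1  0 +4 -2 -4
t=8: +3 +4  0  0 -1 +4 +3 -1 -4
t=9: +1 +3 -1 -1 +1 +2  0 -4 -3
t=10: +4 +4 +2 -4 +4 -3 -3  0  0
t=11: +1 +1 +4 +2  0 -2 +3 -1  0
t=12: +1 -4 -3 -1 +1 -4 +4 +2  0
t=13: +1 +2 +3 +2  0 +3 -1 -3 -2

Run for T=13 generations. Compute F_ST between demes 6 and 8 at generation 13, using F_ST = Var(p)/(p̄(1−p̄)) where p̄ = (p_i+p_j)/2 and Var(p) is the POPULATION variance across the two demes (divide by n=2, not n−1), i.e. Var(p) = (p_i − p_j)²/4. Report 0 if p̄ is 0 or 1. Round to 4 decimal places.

0.1198

t=0: k=[0 0 0 0 0 0 0 50 0]
t=1: x=[0.0000 0.0000 0.0000 0.0000 0.0000 0.0000 2.0910 46.2218 2.1531] k=[0 0 0 0 0 0 0 45 0]
t=2: x=[0.0000 0.0000 0.0000 0.0000 0.0000 0.0000 1.8823 41.8315 1.9384] k=[0 0 0 0 0 0 0 42 2]
t=3: x=[0.0000 0.0000 0.0000 0.0000 0.0000 0.0000 1.7570 39.2511 3.8657] k=[0 0 0 0 0 0 1 36 3]
t=4: x=[0.0000 0.0000 0.0000 0.0000 0.0000 0.0412 2.4666 33.9611 4.6336] k=[0 0 0 0 0 0 0 32 7]
t=5: x=[0.0000 0.0000 0.0000 0.0000 0.0000 0.0000 1.3392 30.4610 8.5308] k=[0 0 0 0 0 0 0 26 7]
t=6: x=[0.0000 0.0000 0.0000 0.0000 0.0000 0.0000 1.0883 24.9728 8.2780] k=[0 0 0 0 0 0 0 29 6]
t=7: x=[0.0000 0.0000 0.0000 0.0000 0.0000 0.0000 1.2138 27.6865 7.3918] k=[0 0 0 0 0 0 5 26 3]
t=8: x=[0.0000 0.0000 0.0000 0.0000 0.0000 0.2062 5.8764 25.0129 4.2072] k=[0 0 0 0 0 4 9 24 0]
t=9: x=[0.0000 0.0000 0.0000 0.0000 0.1624 4.1556 9.7593 23.2072 1.0352] k=[0 0 0 0 1 6 10 19 0]
t=10: x=[0.0000 0.0000 0.0000 0.0399 1.1770 6.1232 10.5820 18.5965 0.8198] k=[0 0 0 0 5 3 8 19 1]
t=11: x=[0.0000 0.0000 0.0000 0.1997 4.7840 3.3754 8.5644 18.5558 1.8525] k=[0 0 0 2 5 1 12 18 2]
t=12: x=[0.0000 0.0000 0.0786 2.0375 4.7840 1.6483 12.2235 17.8229 2.8392] k=[0 0 0 1 6 0 16 20 3]
t=13: x=[0.0000 0.0000 0.0393 1.1585 5.6340 0.9070 16.0210 19.8960 3.9511] k=[0 0 3 3 6 4 15 17 2]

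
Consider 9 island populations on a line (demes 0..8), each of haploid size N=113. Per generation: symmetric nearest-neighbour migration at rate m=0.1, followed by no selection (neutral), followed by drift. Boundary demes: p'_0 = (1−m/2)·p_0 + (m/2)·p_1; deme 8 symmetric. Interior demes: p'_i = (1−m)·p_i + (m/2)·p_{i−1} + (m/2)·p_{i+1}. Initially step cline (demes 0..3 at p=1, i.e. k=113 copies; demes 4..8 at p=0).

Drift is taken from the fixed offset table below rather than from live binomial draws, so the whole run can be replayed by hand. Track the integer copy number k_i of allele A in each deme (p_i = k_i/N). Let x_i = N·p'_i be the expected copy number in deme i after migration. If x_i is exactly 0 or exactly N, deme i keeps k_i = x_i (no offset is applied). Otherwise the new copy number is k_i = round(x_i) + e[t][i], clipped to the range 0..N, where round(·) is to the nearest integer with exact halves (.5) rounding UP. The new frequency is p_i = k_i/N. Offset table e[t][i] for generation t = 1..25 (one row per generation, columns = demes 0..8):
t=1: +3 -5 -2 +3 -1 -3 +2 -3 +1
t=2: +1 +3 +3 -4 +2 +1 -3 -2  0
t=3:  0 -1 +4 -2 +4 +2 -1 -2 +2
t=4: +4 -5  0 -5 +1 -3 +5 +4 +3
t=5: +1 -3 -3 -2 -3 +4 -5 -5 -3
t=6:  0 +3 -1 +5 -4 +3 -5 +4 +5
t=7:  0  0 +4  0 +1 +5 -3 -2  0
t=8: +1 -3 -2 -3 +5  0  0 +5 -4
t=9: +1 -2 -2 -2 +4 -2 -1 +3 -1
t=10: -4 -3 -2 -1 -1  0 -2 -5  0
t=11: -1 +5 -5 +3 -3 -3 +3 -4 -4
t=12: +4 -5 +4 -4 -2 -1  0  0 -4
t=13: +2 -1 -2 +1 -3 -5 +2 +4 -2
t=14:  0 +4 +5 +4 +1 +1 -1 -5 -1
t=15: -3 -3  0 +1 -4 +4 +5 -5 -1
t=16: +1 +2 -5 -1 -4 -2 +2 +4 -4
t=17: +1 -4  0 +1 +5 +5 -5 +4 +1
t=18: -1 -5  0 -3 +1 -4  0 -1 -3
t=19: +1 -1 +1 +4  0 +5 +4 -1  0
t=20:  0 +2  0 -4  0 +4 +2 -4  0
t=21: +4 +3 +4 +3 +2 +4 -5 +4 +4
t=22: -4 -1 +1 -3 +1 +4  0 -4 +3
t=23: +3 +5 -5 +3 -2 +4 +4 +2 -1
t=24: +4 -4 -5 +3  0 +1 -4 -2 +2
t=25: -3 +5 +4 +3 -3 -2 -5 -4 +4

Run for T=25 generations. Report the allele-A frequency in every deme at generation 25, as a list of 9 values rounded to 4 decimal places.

[0.9646, 0.9381, 0.7699, 0.6637, 0.3717, 0.3009, 0.0708, 0.0088, 0.1062]

t=0: k=[113 113 113 113 0 0 0 0 0]
t=1: x=[113.0000 113.0000 113.0000 107.3500 5.6500 0.0000 0.0000 0.0000 0.0000] k=[113 113 113 110 5 0 0 0 0]
t=2: x=[113.0000 113.0000 112.8500 104.9000 10.0000 0.2500 0.0000 0.0000 0.0000] k=[113 113 113 101 12 1 0 0 0]
t=3: x=[113.0000 113.0000 112.4000 97.1500 15.9000 1.5000 0.0500 0.0000 0.0000] k=[113 113 113 95 20 4 0 0 0]
t=4: x=[113.0000 113.0000 112.1000 92.1500 22.9500 4.6000 0.2000 0.0000 0.0000] k=[113 113 112 87 24 2 5 0 0]
t=5: x=[113.0000 112.9500 110.8000 85.1000 26.0500 3.2500 4.6000 0.2500 0.0000] k=[113 110 108 83 23 7 0 0 0]
t=6: x=[112.8500 110.0500 106.8500 81.2500 25.2000 7.4500 0.3500 0.0000 0.0000] k=[113 113 106 86 21 10 0 0 0]
t=7: x=[113.0000 112.6500 105.3500 83.7500 23.7000 10.0500 0.5000 0.0000 0.0000] k=[113 113 109 84 25 15 0 0 0]
t=8: x=[113.0000 112.8000 107.9500 82.3000 27.4500 14.7500 0.7500 0.0000 0.0000] k=[113 110 106 79 32 15 1 0 0]
t=9: x=[112.8500 109.9500 104.8500 78.0000 33.5000 15.1500 1.6500 0.0500 0.0000] k=[113 108 103 76 38 13 1 3 0]
t=10: x=[112.7500 108.0000 101.9000 75.4500 38.6500 13.6500 1.7000 2.7500 0.1500] k=[109 105 100 74 38 14 0 0 0]
t=11: x=[108.8000 104.9500 98.9500 73.5000 38.6000 14.5000 0.7000 0.0000 0.0000] k=[108 110 94 77 36 12 4 0 0]
t=12: x=[108.1000 109.1000 93.9500 75.8000 36.8500 12.8000 4.2000 0.2000 0.0000] k=[112 104 98 72 35 12 4 0 0]
t=13: x=[111.6000 104.1000 97.0000 71.4500 35.7000 12.7500 4.2000 0.2000 0.0000] k=[113 103 95 72 33 8 6 4 0]
t=14: x=[112.5000 103.1000 94.2500 71.2000 33.7000 9.1500 6.0000 3.9000 0.2000] k=[113 107 99 75 35 10 5 0 0]
t=15: x=[112.7000 106.9000 98.2000 74.2000 35.7500 11.0000 5.0000 0.2500 0.0000] k=[110 104 98 75 32 15 10 0 0]
t=16: x=[109.7000 104.0000 97.1500 74.0000 33.3000 15.6000 9.7500 0.5000 0.0000] k=[111 106 92 73 29 14 12 5 0]
t=17: x=[110.7500 105.5500 91.7500 71.7500 30.4500 14.6500 11.7500 5.1000 0.2500] k=[112 102 92 73 35 20 7 9 1]
t=18: x=[111.5000 102.0000 91.5500 72.0500 36.1500 20.1000 7.7500 8.5000 1.4000] k=[111 97 92 69 37 16 8 8 0]
t=19: x=[110.3000 97.4500 91.1000 68.5500 37.5500 16.6500 8.4000 7.6000 0.4000] k=[111 96 92 73 38 22 12 7 0]
t=20: x=[110.2500 96.5500 91.2500 72.2000 38.9500 22.3000 12.2500 6.9000 0.3500] k=[110 99 91 68 39 26 14 3 0]
t=21: x=[109.4500 99.1500 90.2500 67.7000 39.8000 26.0500 14.0500 3.4000 0.1500] k=[113 102 94 71 42 30 9 7 4]
t=22: x=[112.4500 102.1500 93.2500 70.7000 42.8500 29.5500 9.9500 6.9500 4.1500] k=[108 101 94 68 44 34 10 3 7]
t=23: x=[107.6500 101.0000 93.0500 68.1000 44.7000 33.3000 10.8500 3.5500 6.8000] k=[111 106 88 71 43 37 15 6 6]
t=24: x=[110.7500 105.3500 88.0500 70.4500 44.1000 36.2000 15.6500 6.4500 6.0000] k=[113 101 83 73 44 37 12 4 8]
t=25: x=[112.4000 100.7000 83.4000 72.0500 45.1000 36.1000 12.8500 4.6000 7.8000] k=[109 106 87 75 42 34 8 1 12]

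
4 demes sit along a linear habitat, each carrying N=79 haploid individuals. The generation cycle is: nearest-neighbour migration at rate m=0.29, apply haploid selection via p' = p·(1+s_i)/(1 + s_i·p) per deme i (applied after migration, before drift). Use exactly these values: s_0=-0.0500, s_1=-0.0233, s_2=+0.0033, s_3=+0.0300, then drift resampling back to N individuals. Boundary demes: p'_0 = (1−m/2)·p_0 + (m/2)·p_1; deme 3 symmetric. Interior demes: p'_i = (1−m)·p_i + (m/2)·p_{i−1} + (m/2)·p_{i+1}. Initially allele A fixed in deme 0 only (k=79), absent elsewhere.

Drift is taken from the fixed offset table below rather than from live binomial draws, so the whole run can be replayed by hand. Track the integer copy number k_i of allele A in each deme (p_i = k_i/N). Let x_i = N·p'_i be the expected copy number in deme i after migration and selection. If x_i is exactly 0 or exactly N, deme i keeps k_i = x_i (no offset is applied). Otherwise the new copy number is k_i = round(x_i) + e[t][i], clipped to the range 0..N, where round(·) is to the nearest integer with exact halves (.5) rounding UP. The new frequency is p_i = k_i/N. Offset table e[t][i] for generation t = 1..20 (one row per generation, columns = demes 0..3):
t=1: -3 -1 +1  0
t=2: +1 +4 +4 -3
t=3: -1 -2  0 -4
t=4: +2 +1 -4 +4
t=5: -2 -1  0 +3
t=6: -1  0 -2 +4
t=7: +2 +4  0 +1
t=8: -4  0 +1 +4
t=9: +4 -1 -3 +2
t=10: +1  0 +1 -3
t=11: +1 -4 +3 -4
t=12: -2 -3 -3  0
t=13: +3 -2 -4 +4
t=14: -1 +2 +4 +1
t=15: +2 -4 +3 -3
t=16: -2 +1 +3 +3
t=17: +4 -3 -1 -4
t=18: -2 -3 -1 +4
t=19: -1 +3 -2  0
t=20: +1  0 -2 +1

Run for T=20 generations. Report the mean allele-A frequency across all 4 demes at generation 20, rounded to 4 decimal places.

0.2215

t=0: k=[79 0 0 0]
t=1: x=[67.0334 11.2260 0.0000 0.0000] k=[64 10 0 0]
t=2: x=[55.3285 16.0760 1.4547 0.0000] k=[56 20 5 0]
t=3: x=[49.8429 22.6621 6.4695 0.7465] k=[49 21 6 0]
t=4: x=[43.9429 22.5037 7.3269 0.8958] k=[46 24 3 5]
t=5: x=[41.8021 23.7516 6.3542 4.8426] k=[40 23 6 8]
t=6: x=[36.5260 22.6175 8.7807 7.9181] k=[36 23 7 12]
t=7: x=[33.1245 22.1869 10.0739 11.5637] k=[35 26 10 13]
t=8: x=[32.7078 24.5840 12.7903 12.8805] k=[29 25 14 17]
t=9: x=[27.4935 23.5930 16.0721 16.9553] k=[31 23 13 19]
t=10: x=[28.8937 22.3304 15.3607 18.5462] k=[30 22 16 16]
t=11: x=[27.9074 21.9147 16.9138 16.3805] k=[29 18 20 12]
t=12: x=[26.4943 19.5363 18.5968 13.4874] k=[24 17 16 13]
t=13: x=[22.1581 17.5461 15.7515 13.7678] k=[25 16 12 18]
t=14: x=[22.8530 16.4163 13.4868 17.5299] k=[22 18 17 19]
t=15: x=[20.6287 18.1039 17.4798 19.1353] k=[23 14 20 16]
t=16: x=[20.8972 15.8739 18.5968 16.9705] k=[19 17 22 20]
t=17: x=[17.9875 17.6892 21.0358 20.7389] k=[22 15 20 17]
t=18: x=[20.2041 16.4311 18.8873 17.8399] k=[18 13 18 22]
t=19: x=[16.5927 14.1737 17.9006 21.8846] k=[16 17 16 22]
t=20: x=[15.4961 16.4015 17.0590 21.5907] k=[16 16 15 23]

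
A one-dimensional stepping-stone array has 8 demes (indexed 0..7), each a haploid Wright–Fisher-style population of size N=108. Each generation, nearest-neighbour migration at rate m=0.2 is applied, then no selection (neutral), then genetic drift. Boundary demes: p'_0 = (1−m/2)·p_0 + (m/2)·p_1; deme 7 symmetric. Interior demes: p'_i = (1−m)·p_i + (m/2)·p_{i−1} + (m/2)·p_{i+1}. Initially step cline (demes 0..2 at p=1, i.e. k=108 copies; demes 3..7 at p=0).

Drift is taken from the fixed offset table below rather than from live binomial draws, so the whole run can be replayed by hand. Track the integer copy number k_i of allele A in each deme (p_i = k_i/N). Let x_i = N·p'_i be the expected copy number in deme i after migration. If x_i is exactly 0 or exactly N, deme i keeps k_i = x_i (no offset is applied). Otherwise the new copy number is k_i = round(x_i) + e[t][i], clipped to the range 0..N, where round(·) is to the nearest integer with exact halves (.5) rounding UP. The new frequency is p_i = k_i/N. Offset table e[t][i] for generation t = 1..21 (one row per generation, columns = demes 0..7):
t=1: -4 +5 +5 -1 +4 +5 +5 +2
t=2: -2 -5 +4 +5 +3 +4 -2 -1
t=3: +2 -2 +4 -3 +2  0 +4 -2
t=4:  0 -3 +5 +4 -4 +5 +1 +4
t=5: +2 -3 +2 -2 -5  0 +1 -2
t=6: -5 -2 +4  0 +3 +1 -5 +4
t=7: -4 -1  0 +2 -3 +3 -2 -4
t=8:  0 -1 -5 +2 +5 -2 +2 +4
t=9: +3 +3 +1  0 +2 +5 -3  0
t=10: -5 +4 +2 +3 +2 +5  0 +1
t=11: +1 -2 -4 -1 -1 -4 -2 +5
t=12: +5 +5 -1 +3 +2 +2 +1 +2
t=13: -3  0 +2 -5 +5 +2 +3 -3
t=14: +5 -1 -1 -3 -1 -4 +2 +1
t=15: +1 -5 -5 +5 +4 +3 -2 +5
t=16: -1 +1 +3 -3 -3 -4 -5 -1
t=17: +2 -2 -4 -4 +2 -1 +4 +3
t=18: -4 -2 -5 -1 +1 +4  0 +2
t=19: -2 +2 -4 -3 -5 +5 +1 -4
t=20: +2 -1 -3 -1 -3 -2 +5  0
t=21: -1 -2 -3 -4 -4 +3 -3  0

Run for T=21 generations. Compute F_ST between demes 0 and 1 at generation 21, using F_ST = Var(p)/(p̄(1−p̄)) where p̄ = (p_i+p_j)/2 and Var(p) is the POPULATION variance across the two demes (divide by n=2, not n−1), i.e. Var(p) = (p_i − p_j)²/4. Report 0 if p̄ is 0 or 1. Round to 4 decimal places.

t=0: k=[108 108 108 0 0 0 0 0]
t=1: x=[108.0000 108.0000 97.2000 10.8000 0.0000 0.0000 0.0000 0.0000] k=[108 108 102 10 0 0 0 0]
t=2: x=[108.0000 107.4000 93.4000 18.2000 1.0000 0.0000 0.0000 0.0000] k=[108 102 97 23 4 0 0 0]
t=3: x=[107.4000 102.1000 90.1000 28.5000 5.5000 0.4000 0.0000 0.0000] k=[108 100 94 26 8 0 0 0]
t=4: x=[107.2000 100.2000 87.8000 31.0000 9.0000 0.8000 0.0000 0.0000] k=[107 97 93 35 5 6 0 0]
t=5: x=[106.0000 97.6000 87.6000 37.8000 8.1000 5.3000 0.6000 0.0000] k=[108 95 90 36 3 5 2 0]
t=6: x=[106.7000 95.8000 85.1000 38.1000 6.5000 4.5000 2.1000 0.2000] k=[102 94 89 38 10 6 0 4]
t=7: x=[101.2000 94.3000 84.4000 40.3000 12.4000 5.8000 1.0000 3.6000] k=[97 93 84 42 9 9 0 0]
t=8: x=[96.6000 92.5000 80.7000 42.9000 12.3000 8.1000 0.9000 0.0000] k=[97 92 76 45 17 6 3 0]
t=9: x=[96.5000 90.9000 74.5000 45.3000 18.7000 6.8000 3.0000 0.3000] k=[100 94 76 45 21 12 0 0]
t=10: x=[99.4000 92.8000 74.7000 45.7000 22.5000 11.7000 1.2000 0.0000] k=[94 97 77 49 25 17 1 0]
t=11: x=[94.3000 94.7000 76.2000 49.4000 26.6000 16.2000 2.5000 0.1000] k=[95 93 72 48 26 12 1 5]
t=12: x=[94.8000 91.1000 71.7000 48.2000 26.8000 12.3000 2.5000 4.6000] k=[100 96 71 51 29 14 4 7]
t=13: x=[99.6000 93.9000 71.5000 50.8000 29.7000 14.5000 5.3000 6.7000] k=[97 94 74 46 35 17 8 4]
t=14: x=[96.7000 92.3000 73.2000 47.7000 34.3000 17.9000 8.5000 4.4000] k=[102 91 72 45 33 14 11 5]
t=15: x=[100.9000 90.2000 71.2000 46.5000 32.3000 15.6000 10.7000 5.6000] k=[102 85 66 52 36 19 9 11]
t=16: x=[100.3000 84.8000 66.5000 51.8000 35.9000 19.7000 10.2000 10.8000] k=[99 86 70 49 33 16 5 10]
t=17: x=[97.7000 85.7000 69.5000 49.5000 32.9000 16.6000 6.6000 9.5000] k=[100 84 66 46 35 16 11 13]
t=18: x=[98.4000 83.8000 65.8000 46.9000 34.2000 17.4000 11.7000 12.8000] k=[94 82 61 46 35 21 12 15]
t=19: x=[92.8000 81.1000 61.6000 46.4000 34.7000 21.5000 13.2000 14.7000] k=[91 83 58 43 30 27 14 11]
t=20: x=[90.2000 81.3000 59.0000 43.2000 31.0000 26.0000 15.0000 11.3000] k=[92 80 56 42 28 24 20 11]
t=21: x=[90.8000 78.8000 57.0000 42.0000 29.0000 24.0000 19.5000 11.9000] k=[90 77 54 38 25 27 17 12]

0.0207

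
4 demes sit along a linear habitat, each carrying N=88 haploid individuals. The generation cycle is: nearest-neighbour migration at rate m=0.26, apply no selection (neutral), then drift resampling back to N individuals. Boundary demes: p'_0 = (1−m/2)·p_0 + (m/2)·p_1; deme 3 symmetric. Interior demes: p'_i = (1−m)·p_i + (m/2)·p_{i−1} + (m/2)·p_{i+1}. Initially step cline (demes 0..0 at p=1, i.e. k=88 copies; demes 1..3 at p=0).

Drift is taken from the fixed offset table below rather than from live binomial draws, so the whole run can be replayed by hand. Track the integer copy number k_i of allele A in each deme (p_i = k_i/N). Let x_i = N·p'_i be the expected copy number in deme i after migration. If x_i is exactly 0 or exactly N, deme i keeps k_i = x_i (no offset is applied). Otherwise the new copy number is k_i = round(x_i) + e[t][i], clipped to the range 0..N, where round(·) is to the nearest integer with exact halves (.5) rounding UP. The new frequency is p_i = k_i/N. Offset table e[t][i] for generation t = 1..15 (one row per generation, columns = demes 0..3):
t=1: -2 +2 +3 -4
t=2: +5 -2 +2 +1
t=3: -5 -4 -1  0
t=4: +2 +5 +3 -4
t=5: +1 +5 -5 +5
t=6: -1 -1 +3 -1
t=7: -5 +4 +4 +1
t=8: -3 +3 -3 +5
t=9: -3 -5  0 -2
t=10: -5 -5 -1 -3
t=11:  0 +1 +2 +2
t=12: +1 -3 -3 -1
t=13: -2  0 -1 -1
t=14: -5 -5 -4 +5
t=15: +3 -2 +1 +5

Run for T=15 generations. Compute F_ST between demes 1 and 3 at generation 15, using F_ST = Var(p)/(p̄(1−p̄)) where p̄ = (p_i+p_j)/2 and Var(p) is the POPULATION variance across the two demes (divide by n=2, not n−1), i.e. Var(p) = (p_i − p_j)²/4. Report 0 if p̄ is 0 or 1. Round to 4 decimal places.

t=0: k=[88 0 0 0]
t=1: x=[76.5600 11.4400 0.0000 0.0000] k=[75 13 0 0]
t=2: x=[66.9400 19.3700 1.6900 0.0000] k=[72 17 4 0]
t=3: x=[64.8500 22.4600 5.1700 0.5200] k=[60 18 4 1]
t=4: x=[54.5400 21.6400 5.4300 1.3900] k=[57 27 8 0]
t=5: x=[53.1000 28.4300 9.4300 1.0400] k=[54 33 4 6]
t=6: x=[51.2700 31.9600 8.0300 5.7400] k=[50 31 11 5]
t=7: x=[47.5300 30.8700 12.8200 5.7800] k=[43 35 17 7]
t=8: x=[41.9600 33.7000 18.0400 8.3000] k=[39 37 15 13]
t=9: x=[38.7400 34.4000 17.6000 13.2600] k=[36 29 18 11]
t=10: x=[35.0900 28.4800 18.5200 11.9100] k=[30 23 18 9]
t=11: x=[29.0900 23.2600 17.4800 10.1700] k=[29 24 19 12]
t=12: x=[28.3500 24.0000 18.7400 12.9100] k=[29 21 16 12]
t=13: x=[27.9600 21.3900 16.1300 12.5200] k=[26 21 15 12]
t=14: x=[25.3500 20.8700 15.3900 12.3900] k=[20 16 11 17]
t=15: x=[19.4800 15.8700 12.4300 16.2200] k=[22 14 13 21]

0.0099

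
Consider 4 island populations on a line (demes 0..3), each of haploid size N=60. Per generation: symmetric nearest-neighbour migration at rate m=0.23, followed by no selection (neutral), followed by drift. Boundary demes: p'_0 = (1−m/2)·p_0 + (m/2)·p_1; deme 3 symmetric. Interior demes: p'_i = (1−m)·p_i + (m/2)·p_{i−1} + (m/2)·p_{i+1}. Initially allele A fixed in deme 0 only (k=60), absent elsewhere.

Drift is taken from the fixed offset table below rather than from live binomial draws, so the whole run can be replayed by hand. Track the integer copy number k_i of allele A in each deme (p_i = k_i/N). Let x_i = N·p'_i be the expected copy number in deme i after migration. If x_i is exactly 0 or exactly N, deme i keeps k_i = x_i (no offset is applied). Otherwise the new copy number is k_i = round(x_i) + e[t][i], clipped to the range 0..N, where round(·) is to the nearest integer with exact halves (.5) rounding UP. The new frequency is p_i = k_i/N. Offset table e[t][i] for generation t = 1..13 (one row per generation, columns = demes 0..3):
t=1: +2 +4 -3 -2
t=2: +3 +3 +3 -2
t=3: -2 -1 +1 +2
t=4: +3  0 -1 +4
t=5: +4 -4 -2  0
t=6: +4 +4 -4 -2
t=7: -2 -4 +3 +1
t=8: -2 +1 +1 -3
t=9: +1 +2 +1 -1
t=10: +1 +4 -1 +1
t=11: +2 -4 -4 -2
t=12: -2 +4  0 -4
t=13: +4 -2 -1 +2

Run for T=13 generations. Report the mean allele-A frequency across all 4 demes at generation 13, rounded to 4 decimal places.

0.3125

t=0: k=[60 0 0 0]
t=1: x=[53.1000 6.9000 0.0000 0.0000] k=[55 11 0 0]
t=2: x=[49.9400 14.7950 1.2650 0.0000] k=[53 18 4 0]
t=3: x=[48.9750 20.4150 5.1500 0.4600] k=[47 19 6 2]
t=4: x=[43.7800 20.7250 7.0350 2.4600] k=[47 21 6 6]
t=5: x=[44.0100 22.2650 7.7250 6.0000] k=[48 18 6 6]
t=6: x=[44.5500 20.0700 7.3800 6.0000] k=[49 24 3 4]
t=7: x=[46.1250 24.4600 5.5300 3.8850] k=[44 20 9 5]
t=8: x=[41.2400 21.4950 9.8050 5.4600] k=[39 22 11 2]
t=9: x=[37.0450 22.6900 11.2300 3.0350] k=[38 25 12 2]
t=10: x=[36.5050 25.0000 12.3450 3.1500] k=[38 29 11 4]
t=11: x=[36.9650 27.9650 12.2650 4.8050] k=[39 24 8 3]
t=12: x=[37.2750 23.8850 9.2650 3.5750] k=[35 28 9 0]
t=13: x=[34.1950 26.6200 10.1500 1.0350] k=[38 25 9 3]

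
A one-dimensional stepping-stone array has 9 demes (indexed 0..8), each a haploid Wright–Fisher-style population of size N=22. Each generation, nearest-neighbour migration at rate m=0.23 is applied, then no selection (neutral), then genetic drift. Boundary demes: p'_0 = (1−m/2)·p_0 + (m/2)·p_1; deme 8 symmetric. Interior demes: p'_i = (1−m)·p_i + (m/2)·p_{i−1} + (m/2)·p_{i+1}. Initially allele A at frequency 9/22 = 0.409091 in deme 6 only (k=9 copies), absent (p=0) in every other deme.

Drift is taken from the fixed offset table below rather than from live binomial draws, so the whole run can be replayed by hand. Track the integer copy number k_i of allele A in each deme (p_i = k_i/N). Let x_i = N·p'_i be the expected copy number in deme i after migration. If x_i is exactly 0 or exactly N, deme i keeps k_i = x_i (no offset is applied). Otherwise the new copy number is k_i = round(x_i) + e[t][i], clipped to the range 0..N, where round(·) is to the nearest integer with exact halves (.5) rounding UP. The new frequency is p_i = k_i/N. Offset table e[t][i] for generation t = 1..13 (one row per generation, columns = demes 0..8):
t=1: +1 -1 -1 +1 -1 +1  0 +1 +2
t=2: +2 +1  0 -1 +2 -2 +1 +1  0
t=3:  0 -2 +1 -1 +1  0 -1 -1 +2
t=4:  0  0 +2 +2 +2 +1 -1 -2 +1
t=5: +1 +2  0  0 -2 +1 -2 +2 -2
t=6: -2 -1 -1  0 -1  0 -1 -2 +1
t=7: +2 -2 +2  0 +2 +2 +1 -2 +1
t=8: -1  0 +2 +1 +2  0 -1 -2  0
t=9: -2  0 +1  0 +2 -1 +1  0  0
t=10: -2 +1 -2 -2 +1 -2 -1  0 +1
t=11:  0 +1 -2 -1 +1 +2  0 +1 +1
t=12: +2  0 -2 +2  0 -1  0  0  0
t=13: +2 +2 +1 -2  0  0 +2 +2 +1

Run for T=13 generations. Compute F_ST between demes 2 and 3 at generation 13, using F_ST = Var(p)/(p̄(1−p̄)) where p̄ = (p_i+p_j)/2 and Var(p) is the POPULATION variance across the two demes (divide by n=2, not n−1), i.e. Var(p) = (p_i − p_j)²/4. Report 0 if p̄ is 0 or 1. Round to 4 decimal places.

0.0000

t=0: k=[0 0 0 0 0 0 9 0 0]
t=1: x=[0.0000 0.0000 0.0000 0.0000 0.0000 1.0350 6.9300 1.0350 0.0000] k=[0 0 0 0 0 2 7 2 0]
t=2: x=[0.0000 0.0000 0.0000 0.0000 0.2300 2.3450 5.8500 2.3450 0.2300] k=[0 0 0 0 2 0 7 3 0]
t=3: x=[0.0000 0.0000 0.0000 0.2300 1.5400 1.0350 5.7350 3.1150 0.3450] k=[0 0 0 0 3 1 5 2 2]
t=4: x=[0.0000 0.0000 0.0000 0.3450 2.4250 1.6900 4.1950 2.3450 2.0000] k=[0 0 0 2 4 3 3 0 3]
t=5: x=[0.0000 0.0000 0.2300 2.0000 3.6550 3.1150 2.6550 0.6900 2.6550] k=[0 0 0 2 2 4 1 3 1]
t=6: x=[0.0000 0.0000 0.2300 1.7700 2.2300 3.4250 1.5750 2.5400 1.2300] k=[0 0 0 2 1 3 1 1 2]
t=7: x=[0.0000 0.0000 0.2300 1.6550 1.3450 2.5400 1.2300 1.1150 1.8850] k=[0 0 2 2 3 5 2 0 3]
t=8: x=[0.0000 0.2300 1.7700 2.1150 3.1150 4.4250 2.1150 0.5750 2.6550] k=[0 0 4 3 5 4 1 0 3]
t=9: x=[0.0000 0.4600 3.4250 3.3450 4.6550 3.7700 1.2300 0.4600 2.6550] k=[0 0 4 3 7 3 2 0 3]
t=10: x=[0.0000 0.4600 3.4250 3.5750 6.0800 3.3450 1.8850 0.5750 2.6550] k=[0 1 1 2 7 1 1 1 4]
t=11: x=[0.1150 0.8850 1.1150 2.4600 5.7350 1.6900 1.0000 1.3450 3.6550] k=[0 2 0 1 7 4 1 2 5]
t=12: x=[0.2300 1.5400 0.3450 1.5750 5.9650 4.0000 1.4600 2.2300 4.6550] k=[2 2 0 4 6 3 1 2 5]
t=13: x=[2.0000 1.7700 0.6900 3.7700 5.4250 3.1150 1.3450 2.2300 4.6550] k=[4 4 2 2 5 3 3 4 6]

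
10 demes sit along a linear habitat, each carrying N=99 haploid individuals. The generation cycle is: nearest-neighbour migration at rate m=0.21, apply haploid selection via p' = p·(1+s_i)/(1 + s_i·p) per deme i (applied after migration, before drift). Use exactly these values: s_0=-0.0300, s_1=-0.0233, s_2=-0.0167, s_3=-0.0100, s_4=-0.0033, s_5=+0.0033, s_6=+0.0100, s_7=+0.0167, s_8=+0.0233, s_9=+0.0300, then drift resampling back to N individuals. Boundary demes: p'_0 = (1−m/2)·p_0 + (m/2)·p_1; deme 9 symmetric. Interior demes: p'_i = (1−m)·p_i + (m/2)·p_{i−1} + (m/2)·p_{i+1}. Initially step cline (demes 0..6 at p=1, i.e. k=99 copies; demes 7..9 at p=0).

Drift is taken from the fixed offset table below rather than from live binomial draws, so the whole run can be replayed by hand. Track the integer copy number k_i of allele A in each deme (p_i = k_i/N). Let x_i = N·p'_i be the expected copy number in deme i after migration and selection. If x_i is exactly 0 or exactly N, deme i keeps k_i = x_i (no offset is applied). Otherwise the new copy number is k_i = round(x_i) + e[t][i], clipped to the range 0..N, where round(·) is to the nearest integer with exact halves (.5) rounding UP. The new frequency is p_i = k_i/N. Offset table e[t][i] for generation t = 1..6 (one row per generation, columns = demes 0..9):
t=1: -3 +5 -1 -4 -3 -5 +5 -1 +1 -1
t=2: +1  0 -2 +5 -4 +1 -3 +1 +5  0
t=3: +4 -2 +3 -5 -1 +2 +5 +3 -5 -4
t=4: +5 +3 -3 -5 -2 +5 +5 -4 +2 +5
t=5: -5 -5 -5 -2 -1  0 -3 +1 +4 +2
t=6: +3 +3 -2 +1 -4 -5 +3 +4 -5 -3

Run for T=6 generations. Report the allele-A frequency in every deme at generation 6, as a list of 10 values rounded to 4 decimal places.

t=0: k=[99 99 99 99 99 99 99 0 0 0]
t=1: x=[99.0000 99.0000 99.0000 99.0000 99.0000 99.0000 88.6972 10.5501 0.0000 0.0000] k=[99 99 99 99 99 99 94 10 0 0]
t=2: x=[99.0000 99.0000 99.0000 99.0000 99.0000 98.4767 85.8191 18.0128 1.0742 0.0000] k=[99 99 99 99 99 99 83 19 6 0]
t=3: x=[99.0000 99.0000 99.0000 99.0000 99.0000 97.3254 78.1244 24.6604 6.8810 0.6488] k=[99 99 99 99 99 99 83 28 2 0]
t=4: x=[99.0000 99.0000 99.0000 99.0000 99.0000 97.3254 79.0639 31.3990 4.6204 0.2163] k=[99 99 99 99 99 99 84 27 7 5]
t=5: x=[99.0000 99.0000 99.0000 99.0000 99.0000 97.4301 79.7448 31.2380 9.0781 5.3578] k=[99 99 99 99 99 97 77 32 13 7]
t=6: x=[99.0000 99.0000 99.0000 99.0000 98.7893 95.1223 74.5586 35.1043 14.6502 7.8408] k=[99 99 99 99 95 90 78 39 10 5]

[1.0000, 1.0000, 1.0000, 1.0000, 0.9596, 0.9091, 0.7879, 0.3939, 0.1010, 0.0505]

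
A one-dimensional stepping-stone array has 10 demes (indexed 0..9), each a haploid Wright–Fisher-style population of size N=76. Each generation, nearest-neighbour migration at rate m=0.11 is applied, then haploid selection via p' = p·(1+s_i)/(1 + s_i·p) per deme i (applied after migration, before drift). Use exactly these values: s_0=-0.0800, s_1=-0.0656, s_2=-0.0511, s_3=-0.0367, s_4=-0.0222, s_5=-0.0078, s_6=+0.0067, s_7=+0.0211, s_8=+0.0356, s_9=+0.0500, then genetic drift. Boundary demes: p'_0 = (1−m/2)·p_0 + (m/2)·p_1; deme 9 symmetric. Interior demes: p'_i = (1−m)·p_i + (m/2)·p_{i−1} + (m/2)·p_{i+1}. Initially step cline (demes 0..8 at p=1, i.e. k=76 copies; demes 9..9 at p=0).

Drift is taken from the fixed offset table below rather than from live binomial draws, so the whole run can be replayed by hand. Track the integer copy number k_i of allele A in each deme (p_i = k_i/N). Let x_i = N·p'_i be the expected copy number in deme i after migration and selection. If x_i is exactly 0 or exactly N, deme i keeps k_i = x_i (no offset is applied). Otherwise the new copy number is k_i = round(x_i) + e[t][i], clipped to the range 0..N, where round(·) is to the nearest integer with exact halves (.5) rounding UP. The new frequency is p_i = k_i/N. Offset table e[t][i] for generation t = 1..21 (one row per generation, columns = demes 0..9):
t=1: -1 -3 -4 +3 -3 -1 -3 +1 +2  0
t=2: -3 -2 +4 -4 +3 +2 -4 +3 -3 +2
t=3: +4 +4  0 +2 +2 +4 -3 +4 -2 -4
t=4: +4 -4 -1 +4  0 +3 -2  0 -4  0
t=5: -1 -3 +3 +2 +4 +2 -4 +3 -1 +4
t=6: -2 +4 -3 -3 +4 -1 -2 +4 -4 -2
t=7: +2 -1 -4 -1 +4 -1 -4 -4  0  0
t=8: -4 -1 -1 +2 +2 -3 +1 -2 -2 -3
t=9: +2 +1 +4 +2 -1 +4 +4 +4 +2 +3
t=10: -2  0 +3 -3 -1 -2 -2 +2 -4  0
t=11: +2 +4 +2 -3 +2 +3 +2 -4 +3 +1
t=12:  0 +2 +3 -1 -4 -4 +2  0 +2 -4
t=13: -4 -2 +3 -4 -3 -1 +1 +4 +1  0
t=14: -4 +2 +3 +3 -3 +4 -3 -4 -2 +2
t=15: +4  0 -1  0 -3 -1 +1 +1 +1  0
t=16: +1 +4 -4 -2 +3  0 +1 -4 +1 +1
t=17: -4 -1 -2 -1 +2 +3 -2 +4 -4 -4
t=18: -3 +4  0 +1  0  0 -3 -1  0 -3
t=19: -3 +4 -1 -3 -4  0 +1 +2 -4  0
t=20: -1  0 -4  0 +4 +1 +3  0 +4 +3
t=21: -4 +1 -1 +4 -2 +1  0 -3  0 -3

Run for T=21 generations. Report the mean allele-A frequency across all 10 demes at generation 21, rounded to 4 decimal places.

t=0: k=[76 76 76 76 76 76 76 76 76 0]
t=1: x=[76.0000 76.0000 76.0000 76.0000 76.0000 76.0000 76.0000 76.0000 71.9560 4.3770] k=[76 76 76 76 76 76 76 76 74 4]
t=2: x=[76.0000 76.0000 76.0000 76.0000 76.0000 76.0000 76.0000 75.8923 70.4429 8.2002] k=[76 76 76 76 76 76 76 76 67 10]
t=3: x=[76.0000 76.0000 76.0000 76.0000 76.0000 76.0000 76.0000 75.5152 64.7006 13.6736] k=[76 76 76 76 76 76 76 76 63 10]
t=4: x=[76.0000 76.0000 76.0000 76.0000 76.0000 76.0000 76.0000 75.2996 61.2209 13.4465] k=[76 76 76 76 76 76 76 75 57 13]
t=5: x=[76.0000 76.0000 76.0000 76.0000 76.0000 76.0000 75.9454 74.1040 56.0883 16.0284] k=[76 76 76 76 76 76 72 76 55 20]
t=6: x=[76.0000 76.0000 76.0000 76.0000 76.0000 75.7783 72.4626 74.6529 54.7693 22.6939] k=[76 76 76 76 76 75 70 76 51 21]
t=7: x=[76.0000 76.0000 76.0000 76.0000 75.9438 74.7706 70.6384 74.3295 51.3116 23.4333] k=[76 76 76 76 76 74 67 70 51 23]
t=8: x=[76.0000 76.0000 76.0000 76.0000 75.8875 73.7077 67.6000 68.9251 51.0942 25.3576] k=[76 76 76 76 76 71 69 67 49 22]
t=9: x=[76.0000 76.0000 76.0000 76.0000 75.7188 71.1294 69.0423 66.2981 49.1158 24.2840] k=[76 76 76 76 75 75 73 70 51 27]
t=10: x=[76.0000 76.0000 76.0000 75.9429 75.0338 74.8814 72.9645 69.2495 51.3116 29.1921] k=[76 76 76 73 74 73 71 71 47 29]
t=11: x=[76.0000 76.0000 75.8261 73.1181 73.8435 72.9220 71.1405 69.7999 47.9518 30.8802] k=[76 76 76 70 76 76 73 66 51 32]
t=12: x=[76.0000 76.0000 75.6523 70.4714 75.6625 75.8337 72.8005 65.7466 51.3660 33.9590] k=[76 76 76 69 72 72 75 66 53 30]
t=13: x=[76.0000 76.0000 75.5944 69.3258 71.7457 72.1364 74.3508 65.9633 53.0147 32.1666] k=[76 76 76 65 69 71 75 70 54 32]
t=14: x=[76.0000 76.0000 75.3627 65.4910 68.7440 71.0740 74.5148 69.5198 54.2176 34.1249] k=[76 76 76 68 66 75 72 66 52 36]
t=15: x=[76.0000 76.0000 75.5364 68.0683 66.4186 74.3272 71.8612 65.7466 52.4621 37.8067] k=[76 76 75 68 63 73 73 67 53 38]
t=16: x=[76.0000 75.9411 74.5997 67.8417 63.5937 72.4234 72.6912 66.7313 53.5029 39.7509] k=[76 76 71 66 67 72 74 63 55 41]
t=17: x=[76.0000 75.7058 70.7493 66.0100 67.0441 71.8041 73.3024 63.3862 55.2026 42.6855] k=[76 75 69 65 69 75 71 67 51 39]
t=18: x=[75.9402 74.6371 68.7742 65.0954 68.9680 74.4381 71.0311 66.5147 51.8006 40.5841] k=[73 76 69 66 69 74 68 66 52 38]
t=19: x=[72.9284 75.4117 68.8890 66.0100 68.9680 73.3752 68.2665 65.5299 52.5707 39.6960] k=[70 76 68 63 65 73 69 68 49 40]
t=20: x=[69.8767 75.1765 67.7887 62.9867 65.1224 72.3126 69.2064 67.1742 50.1500 41.4164] k=[69 75 64 63 69 73 72 67 54 44]
t=21: x=[68.8049 73.9328 64.0305 62.9867 68.7440 72.7004 71.8065 66.7313 54.7053 45.4455] k=[65 75 63 67 67 74 72 64 55 42]

0.8474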